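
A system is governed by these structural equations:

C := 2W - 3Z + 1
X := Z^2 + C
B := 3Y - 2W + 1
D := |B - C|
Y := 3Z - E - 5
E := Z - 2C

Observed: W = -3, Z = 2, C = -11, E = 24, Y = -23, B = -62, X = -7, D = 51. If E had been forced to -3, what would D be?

do(E=-3) replaces the equation E := Z - 2C with the constant E = -3.
C = 2W - 3Z + 1  [with W=-3, Z=2]  = -11
Y = 3Z - E - 5  [with Z=2, E=-3]  = 4
B = 3Y - 2W + 1  [with Y=4, W=-3]  = 19
D = |B - C|  [with B=19, C=-11]  = 30

30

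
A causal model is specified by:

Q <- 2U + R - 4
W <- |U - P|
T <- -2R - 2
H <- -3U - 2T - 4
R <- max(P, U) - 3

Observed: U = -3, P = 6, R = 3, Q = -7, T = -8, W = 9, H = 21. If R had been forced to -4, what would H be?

-7

The intervention breaks the incoming arrows to R: R <- max(P, U) - 3 no longer applies, and R = -4.
T = -2R - 2  [with R=-4]  = 6
H = -3U - 2T - 4  [with U=-3, T=6]  = -7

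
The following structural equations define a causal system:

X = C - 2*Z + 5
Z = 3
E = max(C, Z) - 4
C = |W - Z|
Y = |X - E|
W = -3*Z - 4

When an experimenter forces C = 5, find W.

-13

Under do(C=5), the mechanism C = |W - Z| is discarded; C is fixed at 5.
Since W is not a descendant of the intervened variable, it is unaffected.
W = -3*Z - 4  [with Z=3]  = -13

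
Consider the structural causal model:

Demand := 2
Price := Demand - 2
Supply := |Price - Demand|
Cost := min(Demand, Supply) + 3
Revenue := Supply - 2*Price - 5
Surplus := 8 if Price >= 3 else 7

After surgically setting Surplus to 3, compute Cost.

do(Surplus=3) replaces the equation Surplus := 8 if Price >= 3 else 7 with the constant Surplus = 3.
No directed path runs from Surplus to Cost, so Cost keeps its natural value.
Price = Demand - 2  [with Demand=2]  = 0
Supply = |Price - Demand|  [with Price=0, Demand=2]  = 2
Cost = min(Demand, Supply) + 3  [with Demand=2, Supply=2]  = 5

5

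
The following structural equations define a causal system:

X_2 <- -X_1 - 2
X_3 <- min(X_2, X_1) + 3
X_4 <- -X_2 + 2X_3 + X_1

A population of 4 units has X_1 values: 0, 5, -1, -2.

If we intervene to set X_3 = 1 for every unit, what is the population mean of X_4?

5

Every unit gets X_3=1 under the intervention. X_4 values become 4, 14, 2, 0; E[X_4|do(X_3=1)] = 5.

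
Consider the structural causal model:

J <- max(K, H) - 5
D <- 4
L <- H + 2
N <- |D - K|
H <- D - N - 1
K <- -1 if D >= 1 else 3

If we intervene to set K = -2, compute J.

-7

Under do(K=-2), the mechanism K <- -1 if D >= 1 else 3 is discarded; K is fixed at -2.
N = |D - K|  [with D=4, K=-2]  = 6
H = D - N - 1  [with D=4, N=6]  = -3
J = max(K, H) - 5  [with K=-2, H=-3]  = -7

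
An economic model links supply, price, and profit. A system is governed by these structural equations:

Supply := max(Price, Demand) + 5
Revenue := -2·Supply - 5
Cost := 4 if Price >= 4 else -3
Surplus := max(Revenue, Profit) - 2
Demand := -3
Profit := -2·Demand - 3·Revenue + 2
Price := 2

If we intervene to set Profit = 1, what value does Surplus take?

Intervening sets Profit = 1 and removes its equation (Profit := -2·Demand - 3·Revenue + 2).
Supply = max(Price, Demand) + 5  [with Price=2, Demand=-3]  = 7
Revenue = -2·Supply - 5  [with Supply=7]  = -19
Surplus = max(Revenue, Profit) - 2  [with Revenue=-19, Profit=1]  = -1

-1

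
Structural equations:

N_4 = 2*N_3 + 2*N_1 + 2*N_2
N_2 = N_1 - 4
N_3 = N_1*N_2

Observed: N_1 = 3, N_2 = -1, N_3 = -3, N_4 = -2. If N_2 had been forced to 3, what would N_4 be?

30

Under do(N_2=3), the mechanism N_2 = N_1 - 4 is discarded; N_2 is fixed at 3.
N_3 = N_1*N_2  [with N_1=3, N_2=3]  = 9
N_4 = 2*N_3 + 2*N_1 + 2*N_2  [with N_3=9, N_1=3, N_2=3]  = 30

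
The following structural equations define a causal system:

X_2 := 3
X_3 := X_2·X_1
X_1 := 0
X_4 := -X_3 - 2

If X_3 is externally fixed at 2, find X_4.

The intervention breaks the incoming arrows to X_3: X_3 := X_2·X_1 no longer applies, and X_3 = 2.
X_4 = -X_3 - 2  [with X_3=2]  = -4

-4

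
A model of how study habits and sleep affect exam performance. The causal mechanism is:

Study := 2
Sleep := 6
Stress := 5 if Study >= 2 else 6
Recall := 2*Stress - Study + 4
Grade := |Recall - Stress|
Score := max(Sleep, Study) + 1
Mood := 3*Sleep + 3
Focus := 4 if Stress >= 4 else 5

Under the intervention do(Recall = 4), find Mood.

21

Intervening sets Recall = 4 and removes its equation (Recall := 2*Stress - Study + 4).
Since Mood is not a descendant of the intervened variable, it is unaffected.
Mood = 3*Sleep + 3  [with Sleep=6]  = 21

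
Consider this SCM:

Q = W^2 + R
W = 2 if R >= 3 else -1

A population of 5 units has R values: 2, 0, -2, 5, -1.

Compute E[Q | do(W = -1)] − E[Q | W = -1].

Every unit gets W=-1 under the intervention. Q values become 3, 1, -1, 6, 0; E[Q|do(W=-1)] = 1.8.
Observing W=-1 restricts to units where W's equation naturally yields -1: R ∈ {2, 0, -2, -1}. In that subpopulation Q = 3, 1, -1, 0, mean 0.75.
Difference = 1.8 − 0.75 = 1.05.

1.05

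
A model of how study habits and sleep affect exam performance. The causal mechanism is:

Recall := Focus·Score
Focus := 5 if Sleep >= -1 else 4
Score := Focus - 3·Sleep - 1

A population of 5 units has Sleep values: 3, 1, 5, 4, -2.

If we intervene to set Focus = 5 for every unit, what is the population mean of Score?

Every unit gets Focus=5 under the intervention. Score values become -5, 1, -11, -8, 10; E[Score|do(Focus=5)] = -2.6.

-2.6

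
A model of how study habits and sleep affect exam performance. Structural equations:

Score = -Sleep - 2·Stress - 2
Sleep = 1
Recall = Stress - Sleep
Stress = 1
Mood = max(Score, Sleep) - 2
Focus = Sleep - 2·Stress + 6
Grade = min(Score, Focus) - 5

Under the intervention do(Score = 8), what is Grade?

0

The intervention breaks the incoming arrows to Score: Score = -Sleep - 2·Stress - 2 no longer applies, and Score = 8.
Focus = Sleep - 2·Stress + 6  [with Sleep=1, Stress=1]  = 5
Grade = min(Score, Focus) - 5  [with Score=8, Focus=5]  = 0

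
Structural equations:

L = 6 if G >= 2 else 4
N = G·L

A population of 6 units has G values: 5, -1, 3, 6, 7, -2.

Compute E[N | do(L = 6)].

18

The intervention sets L=6 in all 6 units regardless of G. Recomputing N per unit gives 30, -6, 18, 36, 42, -12; average 18.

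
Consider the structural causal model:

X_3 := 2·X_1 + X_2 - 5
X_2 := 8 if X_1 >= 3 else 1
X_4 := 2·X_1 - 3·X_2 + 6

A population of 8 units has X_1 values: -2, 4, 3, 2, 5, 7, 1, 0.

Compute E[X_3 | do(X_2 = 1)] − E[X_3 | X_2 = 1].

4.5

do(X_2=1) breaks X_2's dependence on X_1. With X_2=1 fixed, X_3 across the units is -8, 4, 2, 0, 6, 10, -2, -4, mean 1.
E[X_3|X_2=1] averages over only the 4 units with X_2=1 (X_1 = -2, 2, 1, 0): X_3 = -8, 0, -2, -4, mean -3.5.
Difference = 1 − (-3.5) = 4.5.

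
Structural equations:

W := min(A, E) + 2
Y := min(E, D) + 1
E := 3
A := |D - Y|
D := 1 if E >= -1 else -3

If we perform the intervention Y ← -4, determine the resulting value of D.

1

Under do(Y=-4), the mechanism Y := min(E, D) + 1 is discarded; Y is fixed at -4.
Since D is not a descendant of the intervened variable, it is unaffected.
D = 1 if E >= -1 else -3  [with E=3]  = 1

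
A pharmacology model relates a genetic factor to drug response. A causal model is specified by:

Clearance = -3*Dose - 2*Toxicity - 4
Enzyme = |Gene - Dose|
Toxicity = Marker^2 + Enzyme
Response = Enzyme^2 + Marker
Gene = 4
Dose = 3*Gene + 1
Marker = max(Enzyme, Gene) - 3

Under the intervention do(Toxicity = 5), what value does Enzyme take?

9

do(Toxicity=5) replaces the equation Toxicity = Marker^2 + Enzyme with the constant Toxicity = 5.
Enzyme is not downstream of the intervention, so its value is determined by the original equations.
Dose = 3*Gene + 1  [with Gene=4]  = 13
Enzyme = |Gene - Dose|  [with Gene=4, Dose=13]  = 9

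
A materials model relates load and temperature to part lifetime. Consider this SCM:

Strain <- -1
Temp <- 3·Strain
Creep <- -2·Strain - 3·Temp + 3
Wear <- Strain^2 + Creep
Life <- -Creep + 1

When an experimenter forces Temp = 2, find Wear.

0

Under do(Temp=2), the mechanism Temp <- 3·Strain is discarded; Temp is fixed at 2.
Creep = -2·Strain - 3·Temp + 3  [with Strain=-1, Temp=2]  = -1
Wear = Strain^2 + Creep  [with Strain=-1, Creep=-1]  = 0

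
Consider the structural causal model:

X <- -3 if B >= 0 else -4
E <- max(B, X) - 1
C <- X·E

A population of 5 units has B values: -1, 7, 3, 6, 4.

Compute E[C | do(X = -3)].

-8.4

The intervention sets X=-3 in all 5 units regardless of B. Recomputing C per unit gives 6, -18, -6, -15, -9; average -8.4.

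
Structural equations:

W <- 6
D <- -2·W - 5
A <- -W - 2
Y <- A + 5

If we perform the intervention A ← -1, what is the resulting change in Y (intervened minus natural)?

7

Under do(A=-1), the mechanism A <- -W - 2 is discarded; A is fixed at -1.
Y = A + 5  [with A=-1]  = 4
Without intervention: A = -W - 2  [with W=6]  = -8; Y = A + 5  [with A=-8]  = -3.
Change = 4 − (-3) = 7.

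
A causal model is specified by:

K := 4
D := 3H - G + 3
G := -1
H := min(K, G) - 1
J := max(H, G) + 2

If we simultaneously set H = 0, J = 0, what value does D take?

4

Setting H = 0, J = 0 by intervention discards those variables' equations.
D = 3H - G + 3  [with H=0, G=-1]  = 4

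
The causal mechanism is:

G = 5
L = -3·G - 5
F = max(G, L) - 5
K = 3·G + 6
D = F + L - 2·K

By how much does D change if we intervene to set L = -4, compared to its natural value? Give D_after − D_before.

do(L=-4) replaces the equation L = -3·G - 5 with the constant L = -4.
F = max(G, L) - 5  [with G=5, L=-4]  = 0
K = 3·G + 6  [with G=5]  = 21
D = F + L - 2·K  [with F=0, L=-4, K=21]  = -46
Without intervention: L = -3·G - 5  [with G=5]  = -20; F = max(G, L) - 5  [with G=5, L=-20]  = 0; K = 3·G + 6  [with G=5]  = 21; D = F + L - 2·K  [with F=0, L=-20, K=21]  = -62.
Change = -46 − (-62) = 16.

16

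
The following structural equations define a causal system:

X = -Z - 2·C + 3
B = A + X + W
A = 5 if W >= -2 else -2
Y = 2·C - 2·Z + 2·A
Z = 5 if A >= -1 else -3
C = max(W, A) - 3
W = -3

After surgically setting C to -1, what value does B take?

The intervention breaks the incoming arrows to C: C = max(W, A) - 3 no longer applies, and C = -1.
A = 5 if W >= -2 else -2  [with W=-3]  = -2
Z = 5 if A >= -1 else -3  [with A=-2]  = -3
X = -Z - 2·C + 3  [with Z=-3, C=-1]  = 8
B = A + X + W  [with A=-2, X=8, W=-3]  = 3

3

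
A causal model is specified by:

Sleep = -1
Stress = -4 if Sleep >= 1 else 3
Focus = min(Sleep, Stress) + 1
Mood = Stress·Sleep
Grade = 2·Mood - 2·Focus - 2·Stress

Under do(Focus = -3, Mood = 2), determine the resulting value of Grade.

Setting Focus = -3, Mood = 2 by intervention discards those variables' equations.
Stress = -4 if Sleep >= 1 else 3  [with Sleep=-1]  = 3
Grade = 2·Mood - 2·Focus - 2·Stress  [with Mood=2, Focus=-3, Stress=3]  = 4

4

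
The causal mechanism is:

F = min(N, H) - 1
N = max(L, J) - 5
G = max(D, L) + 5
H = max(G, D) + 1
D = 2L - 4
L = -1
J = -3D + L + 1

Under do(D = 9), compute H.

Under do(D=9), the mechanism D = 2L - 4 is discarded; D is fixed at 9.
G = max(D, L) + 5  [with D=9, L=-1]  = 14
H = max(G, D) + 1  [with G=14, D=9]  = 15

15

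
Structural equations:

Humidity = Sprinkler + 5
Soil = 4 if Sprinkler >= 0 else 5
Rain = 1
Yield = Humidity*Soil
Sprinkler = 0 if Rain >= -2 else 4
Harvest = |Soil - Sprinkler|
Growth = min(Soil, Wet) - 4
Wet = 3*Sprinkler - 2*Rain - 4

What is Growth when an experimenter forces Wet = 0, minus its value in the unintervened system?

6

Intervening sets Wet = 0 and removes its equation (Wet = 3*Sprinkler - 2*Rain - 4).
Sprinkler = 0 if Rain >= -2 else 4  [with Rain=1]  = 0
Soil = 4 if Sprinkler >= 0 else 5  [with Sprinkler=0]  = 4
Growth = min(Soil, Wet) - 4  [with Soil=4, Wet=0]  = -4
Without intervention: Sprinkler = 0 if Rain >= -2 else 4  [with Rain=1]  = 0; Soil = 4 if Sprinkler >= 0 else 5  [with Sprinkler=0]  = 4; Wet = 3*Sprinkler - 2*Rain - 4  [with Sprinkler=0, Rain=1]  = -6; Growth = min(Soil, Wet) - 4  [with Soil=4, Wet=-6]  = -10.
Change = -4 − (-10) = 6.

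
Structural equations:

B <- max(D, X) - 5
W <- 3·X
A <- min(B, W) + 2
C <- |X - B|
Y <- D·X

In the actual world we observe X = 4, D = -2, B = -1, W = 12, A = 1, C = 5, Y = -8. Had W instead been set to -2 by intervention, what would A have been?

0

Intervening sets W = -2 and removes its equation (W <- 3·X).
B = max(D, X) - 5  [with D=-2, X=4]  = -1
A = min(B, W) + 2  [with B=-1, W=-2]  = 0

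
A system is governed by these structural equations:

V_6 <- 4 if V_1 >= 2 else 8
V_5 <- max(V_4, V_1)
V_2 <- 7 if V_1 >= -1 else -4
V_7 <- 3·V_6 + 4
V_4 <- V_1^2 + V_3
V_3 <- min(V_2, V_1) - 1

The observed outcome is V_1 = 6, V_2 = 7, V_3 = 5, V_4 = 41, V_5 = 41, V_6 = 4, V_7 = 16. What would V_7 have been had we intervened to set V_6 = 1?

7

Intervening sets V_6 = 1 and removes its equation (V_6 <- 4 if V_1 >= 2 else 8).
V_7 = 3·V_6 + 4  [with V_6=1]  = 7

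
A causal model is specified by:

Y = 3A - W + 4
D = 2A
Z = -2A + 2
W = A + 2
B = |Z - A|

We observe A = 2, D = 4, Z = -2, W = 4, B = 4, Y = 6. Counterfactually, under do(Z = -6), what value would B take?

8

do(Z=-6) replaces the equation Z = -2A + 2 with the constant Z = -6.
B = |Z - A|  [with Z=-6, A=2]  = 8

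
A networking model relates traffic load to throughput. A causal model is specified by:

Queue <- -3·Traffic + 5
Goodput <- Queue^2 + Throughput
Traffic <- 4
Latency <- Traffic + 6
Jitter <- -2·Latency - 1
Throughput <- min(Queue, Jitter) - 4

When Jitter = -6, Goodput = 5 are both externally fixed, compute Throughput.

-11

Setting Jitter = -6, Goodput = 5 by intervention discards those variables' equations.
Queue = -3·Traffic + 5  [with Traffic=4]  = -7
Throughput = min(Queue, Jitter) - 4  [with Queue=-7, Jitter=-6]  = -11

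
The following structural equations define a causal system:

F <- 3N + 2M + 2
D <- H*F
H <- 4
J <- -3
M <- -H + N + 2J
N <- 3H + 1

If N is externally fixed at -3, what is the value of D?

The intervention breaks the incoming arrows to N: N <- 3H + 1 no longer applies, and N = -3.
M = -H + N + 2J  [with H=4, N=-3, J=-3]  = -13
F = 3N + 2M + 2  [with N=-3, M=-13]  = -33
D = H*F  [with H=4, F=-33]  = -132

-132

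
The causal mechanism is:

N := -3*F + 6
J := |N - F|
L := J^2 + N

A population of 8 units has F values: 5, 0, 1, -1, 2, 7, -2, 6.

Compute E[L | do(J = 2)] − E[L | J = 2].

Every unit gets J=2 under the intervention. L values become -5, 10, 7, 13, 4, -11, 16, -8; E[L|do(J=2)] = 3.25.
Observing J=2 restricts to units where J's equation naturally yields 2: F ∈ {1, 2}. In that subpopulation L = 7, 4, mean 5.5.
Difference = 3.25 − 5.5 = -2.25.

-2.25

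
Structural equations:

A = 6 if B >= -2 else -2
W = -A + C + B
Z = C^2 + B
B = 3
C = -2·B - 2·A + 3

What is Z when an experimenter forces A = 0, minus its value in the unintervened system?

-216

do(A=0) replaces the equation A = 6 if B >= -2 else -2 with the constant A = 0.
C = -2·B - 2·A + 3  [with B=3, A=0]  = -3
Z = C^2 + B  [with C=-3, B=3]  = 12
Without intervention: A = 6 if B >= -2 else -2  [with B=3]  = 6; C = -2·B - 2·A + 3  [with B=3, A=6]  = -15; Z = C^2 + B  [with C=-15, B=3]  = 228.
Change = 12 − 228 = -216.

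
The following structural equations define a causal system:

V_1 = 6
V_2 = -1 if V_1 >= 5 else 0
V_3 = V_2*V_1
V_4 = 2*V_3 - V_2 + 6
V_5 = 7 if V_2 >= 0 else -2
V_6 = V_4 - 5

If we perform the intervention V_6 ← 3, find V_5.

do(V_6=3) replaces the equation V_6 = V_4 - 5 with the constant V_6 = 3.
Since V_5 is not a descendant of the intervened variable, it is unaffected.
V_2 = -1 if V_1 >= 5 else 0  [with V_1=6]  = -1
V_5 = 7 if V_2 >= 0 else -2  [with V_2=-1]  = -2

-2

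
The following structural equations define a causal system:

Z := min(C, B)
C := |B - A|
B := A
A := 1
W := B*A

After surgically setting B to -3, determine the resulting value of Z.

-3

do(B=-3) replaces the equation B := A with the constant B = -3.
C = |B - A|  [with B=-3, A=1]  = 4
Z = min(C, B)  [with C=4, B=-3]  = -3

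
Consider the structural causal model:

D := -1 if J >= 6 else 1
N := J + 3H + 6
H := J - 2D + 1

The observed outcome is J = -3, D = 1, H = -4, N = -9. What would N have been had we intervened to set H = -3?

The intervention breaks the incoming arrows to H: H := J - 2D + 1 no longer applies, and H = -3.
N = J + 3H + 6  [with J=-3, H=-3]  = -6

-6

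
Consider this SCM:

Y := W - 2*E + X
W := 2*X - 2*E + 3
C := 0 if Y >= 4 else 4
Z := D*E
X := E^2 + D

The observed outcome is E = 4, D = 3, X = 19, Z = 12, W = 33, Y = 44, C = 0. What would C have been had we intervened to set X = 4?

4

The intervention breaks the incoming arrows to X: X := E^2 + D no longer applies, and X = 4.
W = 2*X - 2*E + 3  [with X=4, E=4]  = 3
Y = W - 2*E + X  [with W=3, E=4, X=4]  = -1
C = 0 if Y >= 4 else 4  [with Y=-1]  = 4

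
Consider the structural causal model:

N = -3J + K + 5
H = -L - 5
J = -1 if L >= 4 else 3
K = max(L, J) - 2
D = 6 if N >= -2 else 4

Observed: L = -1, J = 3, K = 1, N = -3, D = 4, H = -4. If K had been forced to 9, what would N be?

5

The intervention breaks the incoming arrows to K: K = max(L, J) - 2 no longer applies, and K = 9.
J = -1 if L >= 4 else 3  [with L=-1]  = 3
N = -3J + K + 5  [with J=3, K=9]  = 5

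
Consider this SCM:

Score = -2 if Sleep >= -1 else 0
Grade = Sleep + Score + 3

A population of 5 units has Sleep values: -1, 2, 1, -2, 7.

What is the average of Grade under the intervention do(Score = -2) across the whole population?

2.4

Under do(Score=-2), Score's equation is replaced by Score=-2 for every unit. Per-unit Grade: 0, 3, 2, -1, 8. Mean = 2.4.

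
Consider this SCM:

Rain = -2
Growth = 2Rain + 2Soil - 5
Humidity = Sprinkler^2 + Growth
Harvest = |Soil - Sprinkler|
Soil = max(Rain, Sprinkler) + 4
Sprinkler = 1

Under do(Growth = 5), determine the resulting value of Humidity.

6

Intervening sets Growth = 5 and removes its equation (Growth = 2Rain + 2Soil - 5).
Humidity = Sprinkler^2 + Growth  [with Sprinkler=1, Growth=5]  = 6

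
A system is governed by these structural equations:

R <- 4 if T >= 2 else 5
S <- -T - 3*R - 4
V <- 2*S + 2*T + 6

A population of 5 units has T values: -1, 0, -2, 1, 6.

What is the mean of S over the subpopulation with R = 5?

-18.5

Observing R=5 restricts to units where R's equation naturally yields 5: T ∈ {-1, 0, -2, 1}. In that subpopulation S = -18, -19, -17, -20, mean -18.5.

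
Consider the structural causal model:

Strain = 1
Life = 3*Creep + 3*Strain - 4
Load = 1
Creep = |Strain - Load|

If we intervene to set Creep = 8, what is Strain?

1

Under do(Creep=8), the mechanism Creep = |Strain - Load| is discarded; Creep is fixed at 8.
Since Strain is not a descendant of the intervened variable, it is unaffected.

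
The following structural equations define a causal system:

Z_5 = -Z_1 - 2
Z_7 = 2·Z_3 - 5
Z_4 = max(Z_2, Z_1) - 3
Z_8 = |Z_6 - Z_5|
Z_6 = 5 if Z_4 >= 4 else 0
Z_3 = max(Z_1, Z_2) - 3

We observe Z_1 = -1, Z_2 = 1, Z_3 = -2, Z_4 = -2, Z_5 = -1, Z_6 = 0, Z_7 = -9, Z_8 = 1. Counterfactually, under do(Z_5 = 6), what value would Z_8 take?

6

do(Z_5=6) replaces the equation Z_5 = -Z_1 - 2 with the constant Z_5 = 6.
Z_4 = max(Z_2, Z_1) - 3  [with Z_2=1, Z_1=-1]  = -2
Z_6 = 5 if Z_4 >= 4 else 0  [with Z_4=-2]  = 0
Z_8 = |Z_6 - Z_5|  [with Z_6=0, Z_5=6]  = 6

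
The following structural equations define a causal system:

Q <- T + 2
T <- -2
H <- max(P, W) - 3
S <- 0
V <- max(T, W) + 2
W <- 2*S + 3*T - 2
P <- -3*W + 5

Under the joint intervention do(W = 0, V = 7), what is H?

Under do(W = 0, V = 7), each intervened variable's structural equation is replaced by its fixed value.
P = -3*W + 5  [with W=0]  = 5
H = max(P, W) - 3  [with P=5, W=0]  = 2

2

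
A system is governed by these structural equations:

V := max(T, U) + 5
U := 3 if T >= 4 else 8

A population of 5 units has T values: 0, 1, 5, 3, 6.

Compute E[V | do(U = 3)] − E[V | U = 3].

-1.5

Every unit gets U=3 under the intervention. V values become 8, 8, 10, 8, 11; E[V|do(U=3)] = 9.
Observing U=3 restricts to units where U's equation naturally yields 3: T ∈ {5, 6}. In that subpopulation V = 10, 11, mean 10.5.
Difference = 9 − 10.5 = -1.5.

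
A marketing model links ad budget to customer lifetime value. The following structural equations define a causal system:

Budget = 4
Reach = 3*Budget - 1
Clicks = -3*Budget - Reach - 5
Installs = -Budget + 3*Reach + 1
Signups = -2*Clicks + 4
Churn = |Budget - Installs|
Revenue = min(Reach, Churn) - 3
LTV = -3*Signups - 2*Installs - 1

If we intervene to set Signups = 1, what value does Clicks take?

do(Signups=1) replaces the equation Signups = -2*Clicks + 4 with the constant Signups = 1.
Clicks is not downstream of the intervention, so its value is determined by the original equations.
Reach = 3*Budget - 1  [with Budget=4]  = 11
Clicks = -3*Budget - Reach - 5  [with Budget=4, Reach=11]  = -28

-28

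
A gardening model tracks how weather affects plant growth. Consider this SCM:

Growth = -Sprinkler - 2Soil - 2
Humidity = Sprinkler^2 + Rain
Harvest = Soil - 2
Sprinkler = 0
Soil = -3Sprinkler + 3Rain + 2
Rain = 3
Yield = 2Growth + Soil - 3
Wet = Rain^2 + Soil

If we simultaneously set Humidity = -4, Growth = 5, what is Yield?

Setting Humidity = -4, Growth = 5 by intervention discards those variables' equations.
Soil = -3Sprinkler + 3Rain + 2  [with Sprinkler=0, Rain=3]  = 11
Yield = 2Growth + Soil - 3  [with Growth=5, Soil=11]  = 18

18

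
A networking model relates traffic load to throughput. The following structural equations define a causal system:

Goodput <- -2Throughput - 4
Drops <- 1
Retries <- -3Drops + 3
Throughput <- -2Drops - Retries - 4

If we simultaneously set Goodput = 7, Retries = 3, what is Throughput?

Setting Goodput = 7, Retries = 3 by intervention discards those variables' equations.
Throughput = -2Drops - Retries - 4  [with Drops=1, Retries=3]  = -9

-9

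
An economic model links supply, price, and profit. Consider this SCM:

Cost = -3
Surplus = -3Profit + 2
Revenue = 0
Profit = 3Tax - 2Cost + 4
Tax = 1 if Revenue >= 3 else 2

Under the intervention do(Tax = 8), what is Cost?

Under do(Tax=8), the mechanism Tax = 1 if Revenue >= 3 else 2 is discarded; Tax is fixed at 8.
Cost is not downstream of the intervention, so its value is determined by the original equations.

-3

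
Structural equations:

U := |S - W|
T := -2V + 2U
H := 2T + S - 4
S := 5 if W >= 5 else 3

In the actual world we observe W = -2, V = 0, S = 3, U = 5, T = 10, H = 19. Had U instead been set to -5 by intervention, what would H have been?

-21

Under do(U=-5), the mechanism U := |S - W| is discarded; U is fixed at -5.
S = 5 if W >= 5 else 3  [with W=-2]  = 3
T = -2V + 2U  [with V=0, U=-5]  = -10
H = 2T + S - 4  [with T=-10, S=3]  = -21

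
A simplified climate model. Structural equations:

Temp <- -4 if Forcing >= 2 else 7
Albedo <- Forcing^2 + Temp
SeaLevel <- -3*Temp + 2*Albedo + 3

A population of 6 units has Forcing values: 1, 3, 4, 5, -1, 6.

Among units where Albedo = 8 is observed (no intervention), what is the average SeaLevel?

Conditioning on Albedo=8 selects the 2 unit(s) with Forcing ∈ {1, -1}. Their SeaLevel values: -2, -2. Mean = -2.

-2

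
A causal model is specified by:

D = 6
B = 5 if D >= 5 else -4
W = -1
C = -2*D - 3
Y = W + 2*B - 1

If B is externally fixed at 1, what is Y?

0

do(B=1) replaces the equation B = 5 if D >= 5 else -4 with the constant B = 1.
Y = W + 2*B - 1  [with W=-1, B=1]  = 0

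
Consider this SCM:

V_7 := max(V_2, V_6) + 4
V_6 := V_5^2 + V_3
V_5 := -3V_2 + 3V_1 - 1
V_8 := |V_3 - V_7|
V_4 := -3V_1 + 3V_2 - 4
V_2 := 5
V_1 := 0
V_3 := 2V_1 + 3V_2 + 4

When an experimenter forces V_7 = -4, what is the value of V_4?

Under do(V_7=-4), the mechanism V_7 := max(V_2, V_6) + 4 is discarded; V_7 is fixed at -4.
Since V_4 is not a descendant of the intervened variable, it is unaffected.
V_4 = -3V_1 + 3V_2 - 4  [with V_1=0, V_2=5]  = 11

11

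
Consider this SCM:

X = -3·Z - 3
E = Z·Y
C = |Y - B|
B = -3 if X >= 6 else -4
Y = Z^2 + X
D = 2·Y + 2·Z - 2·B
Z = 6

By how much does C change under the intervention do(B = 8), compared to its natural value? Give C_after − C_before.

-12

The intervention breaks the incoming arrows to B: B = -3 if X >= 6 else -4 no longer applies, and B = 8.
X = -3·Z - 3  [with Z=6]  = -21
Y = Z^2 + X  [with Z=6, X=-21]  = 15
C = |Y - B|  [with Y=15, B=8]  = 7
Without intervention: X = -3·Z - 3  [with Z=6]  = -21; Y = Z^2 + X  [with Z=6, X=-21]  = 15; B = -3 if X >= 6 else -4  [with X=-21]  = -4; C = |Y - B|  [with Y=15, B=-4]  = 19.
Change = 7 − 19 = -12.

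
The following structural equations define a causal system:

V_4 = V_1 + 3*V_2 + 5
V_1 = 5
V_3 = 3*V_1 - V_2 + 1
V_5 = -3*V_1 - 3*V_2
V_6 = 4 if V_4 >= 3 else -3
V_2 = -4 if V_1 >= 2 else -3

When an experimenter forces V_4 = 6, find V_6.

4

Under do(V_4=6), the mechanism V_4 = V_1 + 3*V_2 + 5 is discarded; V_4 is fixed at 6.
V_6 = 4 if V_4 >= 3 else -3  [with V_4=6]  = 4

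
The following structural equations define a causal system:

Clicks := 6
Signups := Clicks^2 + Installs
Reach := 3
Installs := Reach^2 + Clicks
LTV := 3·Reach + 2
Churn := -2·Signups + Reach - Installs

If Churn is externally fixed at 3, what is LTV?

The intervention breaks the incoming arrows to Churn: Churn := -2·Signups + Reach - Installs no longer applies, and Churn = 3.
Since LTV is not a descendant of the intervened variable, it is unaffected.
LTV = 3·Reach + 2  [with Reach=3]  = 11

11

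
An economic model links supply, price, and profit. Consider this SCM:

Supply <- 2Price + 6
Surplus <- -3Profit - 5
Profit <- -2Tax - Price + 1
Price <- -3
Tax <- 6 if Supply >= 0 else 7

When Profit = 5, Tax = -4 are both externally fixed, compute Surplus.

The joint intervention fixes Profit = 5, Tax = -4, removing each variable's own equation.
Surplus = -3Profit - 5  [with Profit=5]  = -20

-20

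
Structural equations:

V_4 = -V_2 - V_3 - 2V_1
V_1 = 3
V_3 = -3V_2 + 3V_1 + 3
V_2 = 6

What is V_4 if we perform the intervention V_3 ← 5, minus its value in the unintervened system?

The intervention breaks the incoming arrows to V_3: V_3 = -3V_2 + 3V_1 + 3 no longer applies, and V_3 = 5.
V_4 = -V_2 - V_3 - 2V_1  [with V_2=6, V_3=5, V_1=3]  = -17
Without intervention: V_3 = -3V_2 + 3V_1 + 3  [with V_2=6, V_1=3]  = -6; V_4 = -V_2 - V_3 - 2V_1  [with V_2=6, V_3=-6, V_1=3]  = -6.
Change = -17 − (-6) = -11.

-11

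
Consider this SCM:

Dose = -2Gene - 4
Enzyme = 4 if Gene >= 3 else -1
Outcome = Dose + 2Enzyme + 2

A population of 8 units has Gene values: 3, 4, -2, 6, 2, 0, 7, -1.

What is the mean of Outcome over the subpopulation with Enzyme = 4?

-4

Observing Enzyme=4 restricts to units where Enzyme's equation naturally yields 4: Gene ∈ {3, 4, 6, 7}. In that subpopulation Outcome = 0, -2, -6, -8, mean -4.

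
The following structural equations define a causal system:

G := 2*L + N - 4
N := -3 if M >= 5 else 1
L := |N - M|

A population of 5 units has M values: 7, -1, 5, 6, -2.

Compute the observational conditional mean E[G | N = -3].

Observing N=-3 restricts to units where N's equation naturally yields -3: M ∈ {7, 5, 6}. In that subpopulation G = 13, 9, 11, mean 11.

11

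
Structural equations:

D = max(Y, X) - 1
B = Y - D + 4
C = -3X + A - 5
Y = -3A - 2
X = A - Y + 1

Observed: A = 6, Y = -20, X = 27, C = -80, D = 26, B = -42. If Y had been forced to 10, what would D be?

do(Y=10) replaces the equation Y = -3A - 2 with the constant Y = 10.
X = A - Y + 1  [with A=6, Y=10]  = -3
D = max(Y, X) - 1  [with Y=10, X=-3]  = 9

9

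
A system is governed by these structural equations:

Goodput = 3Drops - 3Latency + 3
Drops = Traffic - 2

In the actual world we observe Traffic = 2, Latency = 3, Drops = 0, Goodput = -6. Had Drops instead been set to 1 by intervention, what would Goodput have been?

The intervention breaks the incoming arrows to Drops: Drops = Traffic - 2 no longer applies, and Drops = 1.
Goodput = 3Drops - 3Latency + 3  [with Drops=1, Latency=3]  = -3

-3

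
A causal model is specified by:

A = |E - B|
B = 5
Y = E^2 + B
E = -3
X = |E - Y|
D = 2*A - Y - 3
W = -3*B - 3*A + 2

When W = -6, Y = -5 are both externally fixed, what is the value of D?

Under do(W = -6, Y = -5), each intervened variable's structural equation is replaced by its fixed value.
A = |E - B|  [with E=-3, B=5]  = 8
D = 2*A - Y - 3  [with A=8, Y=-5]  = 18

18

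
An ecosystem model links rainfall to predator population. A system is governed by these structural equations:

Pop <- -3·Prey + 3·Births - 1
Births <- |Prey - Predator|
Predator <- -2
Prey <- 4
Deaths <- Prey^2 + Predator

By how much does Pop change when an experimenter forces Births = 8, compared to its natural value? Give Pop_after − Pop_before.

6

do(Births=8) replaces the equation Births <- |Prey - Predator| with the constant Births = 8.
Pop = -3·Prey + 3·Births - 1  [with Prey=4, Births=8]  = 11
Without intervention: Births = |Prey - Predator|  [with Prey=4, Predator=-2]  = 6; Pop = -3·Prey + 3·Births - 1  [with Prey=4, Births=6]  = 5.
Change = 11 − 5 = 6.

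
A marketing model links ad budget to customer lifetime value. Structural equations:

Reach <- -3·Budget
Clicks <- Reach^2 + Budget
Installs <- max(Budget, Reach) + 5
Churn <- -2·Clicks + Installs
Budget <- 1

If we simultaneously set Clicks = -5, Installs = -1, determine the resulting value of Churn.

9

Setting Clicks = -5, Installs = -1 by intervention discards those variables' equations.
Churn = -2·Clicks + Installs  [with Clicks=-5, Installs=-1]  = 9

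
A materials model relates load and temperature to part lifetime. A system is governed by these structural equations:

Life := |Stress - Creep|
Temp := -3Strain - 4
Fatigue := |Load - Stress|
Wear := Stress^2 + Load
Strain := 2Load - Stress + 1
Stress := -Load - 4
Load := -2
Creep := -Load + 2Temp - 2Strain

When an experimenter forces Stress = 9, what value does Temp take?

32

Under do(Stress=9), the mechanism Stress := -Load - 4 is discarded; Stress is fixed at 9.
Strain = 2Load - Stress + 1  [with Load=-2, Stress=9]  = -12
Temp = -3Strain - 4  [with Strain=-12]  = 32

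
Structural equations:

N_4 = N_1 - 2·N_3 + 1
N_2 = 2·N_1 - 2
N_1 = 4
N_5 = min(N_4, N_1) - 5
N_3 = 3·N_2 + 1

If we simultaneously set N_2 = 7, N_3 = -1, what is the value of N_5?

-1

Under do(N_2 = 7, N_3 = -1), each intervened variable's structural equation is replaced by its fixed value.
N_4 = N_1 - 2·N_3 + 1  [with N_1=4, N_3=-1]  = 7
N_5 = min(N_4, N_1) - 5  [with N_4=7, N_1=4]  = -1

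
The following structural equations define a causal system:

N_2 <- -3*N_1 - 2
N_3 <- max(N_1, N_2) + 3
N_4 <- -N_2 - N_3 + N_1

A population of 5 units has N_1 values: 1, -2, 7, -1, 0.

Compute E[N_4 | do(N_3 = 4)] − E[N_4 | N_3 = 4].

4

do(N_3=4) breaks N_3's dependence on N_1. With N_3=4 fixed, N_4 across the units is 2, -10, 26, -6, -2, mean 2.
Observing N_3=4 restricts to units where N_3's equation naturally yields 4: N_1 ∈ {1, -1}. In that subpopulation N_4 = 2, -6, mean -2.
Difference = 2 − (-2) = 4.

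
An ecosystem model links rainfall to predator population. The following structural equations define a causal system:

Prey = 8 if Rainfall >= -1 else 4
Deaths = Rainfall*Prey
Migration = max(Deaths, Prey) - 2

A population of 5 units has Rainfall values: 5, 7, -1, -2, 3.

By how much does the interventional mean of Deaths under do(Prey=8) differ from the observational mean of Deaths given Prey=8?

Every unit gets Prey=8 under the intervention. Deaths values become 40, 56, -8, -16, 24; E[Deaths|do(Prey=8)] = 19.2.
Observing Prey=8 restricts to units where Prey's equation naturally yields 8: Rainfall ∈ {5, 7, -1, 3}. In that subpopulation Deaths = 40, 56, -8, 24, mean 28.
Difference = 19.2 − 28 = -8.8.

-8.8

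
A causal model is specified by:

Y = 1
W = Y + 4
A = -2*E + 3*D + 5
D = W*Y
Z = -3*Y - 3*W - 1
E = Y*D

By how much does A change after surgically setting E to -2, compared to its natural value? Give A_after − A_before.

14

Intervening sets E = -2 and removes its equation (E = Y*D).
W = Y + 4  [with Y=1]  = 5
D = W*Y  [with W=5, Y=1]  = 5
A = -2*E + 3*D + 5  [with E=-2, D=5]  = 24
Without intervention: W = Y + 4  [with Y=1]  = 5; D = W*Y  [with W=5, Y=1]  = 5; E = Y*D  [with Y=1, D=5]  = 5; A = -2*E + 3*D + 5  [with E=5, D=5]  = 10.
Change = 24 − 10 = 14.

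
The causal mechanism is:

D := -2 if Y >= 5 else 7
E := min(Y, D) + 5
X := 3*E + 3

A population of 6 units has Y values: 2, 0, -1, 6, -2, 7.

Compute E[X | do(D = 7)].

Every unit gets D=7 under the intervention. X values become 24, 18, 15, 36, 12, 39; E[X|do(D=7)] = 24.

24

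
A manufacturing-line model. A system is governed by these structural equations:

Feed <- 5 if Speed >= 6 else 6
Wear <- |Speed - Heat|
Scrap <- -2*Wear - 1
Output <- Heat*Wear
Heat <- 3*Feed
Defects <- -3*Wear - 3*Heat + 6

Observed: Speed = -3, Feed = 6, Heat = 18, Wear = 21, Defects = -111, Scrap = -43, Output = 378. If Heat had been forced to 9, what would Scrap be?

The intervention breaks the incoming arrows to Heat: Heat <- 3*Feed no longer applies, and Heat = 9.
Wear = |Speed - Heat|  [with Speed=-3, Heat=9]  = 12
Scrap = -2*Wear - 1  [with Wear=12]  = -25

-25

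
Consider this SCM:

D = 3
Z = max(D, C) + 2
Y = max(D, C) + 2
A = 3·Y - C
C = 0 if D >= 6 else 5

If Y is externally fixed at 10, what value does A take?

The intervention breaks the incoming arrows to Y: Y = max(D, C) + 2 no longer applies, and Y = 10.
C = 0 if D >= 6 else 5  [with D=3]  = 5
A = 3·Y - C  [with Y=10, C=5]  = 25

25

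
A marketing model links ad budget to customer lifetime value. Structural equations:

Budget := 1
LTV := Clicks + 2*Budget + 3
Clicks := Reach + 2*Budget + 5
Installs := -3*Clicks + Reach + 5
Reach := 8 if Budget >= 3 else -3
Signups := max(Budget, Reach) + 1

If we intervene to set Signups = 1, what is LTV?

The intervention breaks the incoming arrows to Signups: Signups := max(Budget, Reach) + 1 no longer applies, and Signups = 1.
Since LTV is not a descendant of the intervened variable, it is unaffected.
Reach = 8 if Budget >= 3 else -3  [with Budget=1]  = -3
Clicks = Reach + 2*Budget + 5  [with Reach=-3, Budget=1]  = 4
LTV = Clicks + 2*Budget + 3  [with Clicks=4, Budget=1]  = 9

9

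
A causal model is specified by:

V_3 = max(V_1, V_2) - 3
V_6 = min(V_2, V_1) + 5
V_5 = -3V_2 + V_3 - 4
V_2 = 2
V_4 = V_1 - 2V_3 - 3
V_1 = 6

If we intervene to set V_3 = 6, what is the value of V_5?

do(V_3=6) replaces the equation V_3 = max(V_1, V_2) - 3 with the constant V_3 = 6.
V_5 = -3V_2 + V_3 - 4  [with V_2=2, V_3=6]  = -4

-4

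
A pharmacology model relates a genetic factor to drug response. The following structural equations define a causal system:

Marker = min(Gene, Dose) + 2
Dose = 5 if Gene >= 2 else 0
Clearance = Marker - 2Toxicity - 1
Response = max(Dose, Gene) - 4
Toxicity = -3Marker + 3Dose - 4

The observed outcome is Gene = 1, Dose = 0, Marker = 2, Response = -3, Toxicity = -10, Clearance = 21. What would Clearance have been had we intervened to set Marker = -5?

-28

The intervention breaks the incoming arrows to Marker: Marker = min(Gene, Dose) + 2 no longer applies, and Marker = -5.
Dose = 5 if Gene >= 2 else 0  [with Gene=1]  = 0
Toxicity = -3Marker + 3Dose - 4  [with Marker=-5, Dose=0]  = 11
Clearance = Marker - 2Toxicity - 1  [with Marker=-5, Toxicity=11]  = -28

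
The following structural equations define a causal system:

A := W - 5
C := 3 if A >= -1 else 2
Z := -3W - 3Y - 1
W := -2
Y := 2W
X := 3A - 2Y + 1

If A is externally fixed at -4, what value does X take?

do(A=-4) replaces the equation A := W - 5 with the constant A = -4.
Y = 2W  [with W=-2]  = -4
X = 3A - 2Y + 1  [with A=-4, Y=-4]  = -3

-3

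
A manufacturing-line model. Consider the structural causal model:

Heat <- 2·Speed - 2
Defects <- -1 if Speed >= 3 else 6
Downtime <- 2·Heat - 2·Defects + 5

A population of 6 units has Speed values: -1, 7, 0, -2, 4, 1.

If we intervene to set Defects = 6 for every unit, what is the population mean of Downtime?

Under do(Defects=6), Defects's equation is replaced by Defects=6 for every unit. Per-unit Downtime: -15, 17, -11, -19, 5, -7. Mean = -5.

-5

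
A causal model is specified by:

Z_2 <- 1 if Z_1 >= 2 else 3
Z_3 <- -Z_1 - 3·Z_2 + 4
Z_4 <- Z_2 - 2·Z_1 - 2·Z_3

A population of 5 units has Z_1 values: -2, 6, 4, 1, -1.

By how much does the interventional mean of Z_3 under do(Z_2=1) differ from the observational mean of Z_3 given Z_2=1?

Under do(Z_2=1), Z_2's equation is replaced by Z_2=1 for every unit. Per-unit Z_3: 3, -5, -3, 0, 2. Mean = -0.6.
E[Z_3|Z_2=1] averages over only the 2 units with Z_2=1 (Z_1 = 6, 4): Z_3 = -5, -3, mean -4.
Difference = -0.6 − (-4) = 3.4.

3.4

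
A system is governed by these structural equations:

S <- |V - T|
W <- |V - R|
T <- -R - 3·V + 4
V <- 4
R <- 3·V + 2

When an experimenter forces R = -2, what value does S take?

Under do(R=-2), the mechanism R <- 3·V + 2 is discarded; R is fixed at -2.
T = -R - 3·V + 4  [with R=-2, V=4]  = -6
S = |V - T|  [with V=4, T=-6]  = 10

10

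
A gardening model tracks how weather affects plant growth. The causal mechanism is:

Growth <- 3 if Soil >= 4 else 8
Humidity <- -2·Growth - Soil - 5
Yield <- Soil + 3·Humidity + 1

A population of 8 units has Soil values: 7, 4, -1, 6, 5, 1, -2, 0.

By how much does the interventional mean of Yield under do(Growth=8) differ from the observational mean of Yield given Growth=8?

-6

The intervention sets Growth=8 in all 8 units regardless of Soil. Recomputing Yield per unit gives -76, -70, -60, -74, -72, -64, -58, -62; average -67.
E[Yield|Growth=8] averages over only the 4 units with Growth=8 (Soil = -1, 1, -2, 0): Yield = -60, -64, -58, -62, mean -61.
Difference = -67 − (-61) = -6.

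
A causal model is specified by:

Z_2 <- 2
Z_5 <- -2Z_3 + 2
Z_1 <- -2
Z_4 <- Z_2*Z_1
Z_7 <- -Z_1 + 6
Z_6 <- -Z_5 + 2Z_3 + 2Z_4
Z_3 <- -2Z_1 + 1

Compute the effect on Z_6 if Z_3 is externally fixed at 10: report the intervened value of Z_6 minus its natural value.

20

The intervention breaks the incoming arrows to Z_3: Z_3 <- -2Z_1 + 1 no longer applies, and Z_3 = 10.
Z_4 = Z_2*Z_1  [with Z_2=2, Z_1=-2]  = -4
Z_5 = -2Z_3 + 2  [with Z_3=10]  = -18
Z_6 = -Z_5 + 2Z_3 + 2Z_4  [with Z_5=-18, Z_3=10, Z_4=-4]  = 30
Without intervention: Z_3 = -2Z_1 + 1  [with Z_1=-2]  = 5; Z_4 = Z_2*Z_1  [with Z_2=2, Z_1=-2]  = -4; Z_5 = -2Z_3 + 2  [with Z_3=5]  = -8; Z_6 = -Z_5 + 2Z_3 + 2Z_4  [with Z_5=-8, Z_3=5, Z_4=-4]  = 10.
Change = 30 − 10 = 20.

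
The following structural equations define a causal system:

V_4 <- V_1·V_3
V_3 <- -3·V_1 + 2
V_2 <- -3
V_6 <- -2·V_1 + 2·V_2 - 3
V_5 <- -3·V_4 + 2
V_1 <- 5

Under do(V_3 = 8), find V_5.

do(V_3=8) replaces the equation V_3 <- -3·V_1 + 2 with the constant V_3 = 8.
V_4 = V_1·V_3  [with V_1=5, V_3=8]  = 40
V_5 = -3·V_4 + 2  [with V_4=40]  = -118

-118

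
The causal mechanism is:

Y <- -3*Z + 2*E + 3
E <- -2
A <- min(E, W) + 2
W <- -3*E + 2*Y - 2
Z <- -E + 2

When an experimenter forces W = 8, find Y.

Under do(W=8), the mechanism W <- -3*E + 2*Y - 2 is discarded; W is fixed at 8.
Since Y is not a descendant of the intervened variable, it is unaffected.
Z = -E + 2  [with E=-2]  = 4
Y = -3*Z + 2*E + 3  [with Z=4, E=-2]  = -13

-13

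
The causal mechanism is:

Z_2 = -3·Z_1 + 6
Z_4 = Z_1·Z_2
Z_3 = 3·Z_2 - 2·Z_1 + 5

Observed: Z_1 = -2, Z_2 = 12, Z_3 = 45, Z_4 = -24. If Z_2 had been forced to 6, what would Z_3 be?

The intervention breaks the incoming arrows to Z_2: Z_2 = -3·Z_1 + 6 no longer applies, and Z_2 = 6.
Z_3 = 3·Z_2 - 2·Z_1 + 5  [with Z_2=6, Z_1=-2]  = 27

27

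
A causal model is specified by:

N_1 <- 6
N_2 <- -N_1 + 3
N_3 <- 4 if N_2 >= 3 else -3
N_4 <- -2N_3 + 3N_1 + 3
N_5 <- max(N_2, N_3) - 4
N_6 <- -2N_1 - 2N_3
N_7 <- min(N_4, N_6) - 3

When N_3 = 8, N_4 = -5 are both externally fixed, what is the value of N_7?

Under do(N_3 = 8, N_4 = -5), each intervened variable's structural equation is replaced by its fixed value.
N_6 = -2N_1 - 2N_3  [with N_1=6, N_3=8]  = -28
N_7 = min(N_4, N_6) - 3  [with N_4=-5, N_6=-28]  = -31

-31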